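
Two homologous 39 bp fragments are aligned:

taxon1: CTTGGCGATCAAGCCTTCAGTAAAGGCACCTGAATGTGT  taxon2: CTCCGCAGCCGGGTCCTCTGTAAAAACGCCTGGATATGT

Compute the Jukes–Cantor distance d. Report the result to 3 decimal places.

The sequences differ at 15 of 39 sites, so p = 15/39 ≈ 0.384615.
d = −(3/4) ln(1 − 4p/3) = −0.75 ln(1 − 0.51282) = −0.75 ln(0.48718)
  = −0.75 × (-0.719122) = 0.539342 substitutions/site.

0.539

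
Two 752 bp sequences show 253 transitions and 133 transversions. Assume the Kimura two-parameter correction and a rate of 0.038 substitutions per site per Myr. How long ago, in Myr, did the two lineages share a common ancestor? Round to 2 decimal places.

13.91

P = 253/752 ≈ 0.336436 and Q = 133/752 ≈ 0.176862.
Under the Kimura two-parameter model, d = −½ ln(1 − 2P − Q) − ¼ ln(1 − 2Q).
1 − 2P − Q = 0.150266, giving −½ ln(0.150266) = 0.947674.
1 − 2Q = 0.646276, giving −¼ ln(0.646276) = 0.109132.
d = 0.947674 + 0.109132 = 1.056806.
Under a molecular clock d = 2μt, so t = d/(2μ) = 1.056806 / (2 × 0.038) = 13.91 Myr.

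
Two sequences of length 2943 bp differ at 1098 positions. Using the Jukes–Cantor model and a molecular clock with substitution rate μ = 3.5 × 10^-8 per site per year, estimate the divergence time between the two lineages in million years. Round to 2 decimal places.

7.37

p = 1098/2943 ≈ 0.373089.
d = −(3/4) ln(1 − 4p/3) = −0.75 ln(1 − 0.497452) = −0.75 ln(0.502548)
  = −0.75 × (-0.688064) = 0.516048 substitutions/site.
Under a molecular clock d = 2μt, so t = d/(2μ) = 0.516048 / (2 × 3.5 × 10^-8) = 7.37 million years.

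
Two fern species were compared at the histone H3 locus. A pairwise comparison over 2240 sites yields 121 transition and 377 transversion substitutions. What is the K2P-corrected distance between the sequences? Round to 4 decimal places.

P = 121/2240 ≈ 0.054018 and Q = 377/2240 ≈ 0.168304.
Under the Kimura two-parameter model, d = −½ ln(1 − 2P − Q) − ¼ ln(1 − 2Q).
1 − 2P − Q = 0.72366, giving −½ ln(0.72366) = 0.161717.
1 − 2Q = 0.663392, giving −¼ ln(0.663392) = 0.102597.
d = 0.161717 + 0.102597 = 0.264314.

0.2643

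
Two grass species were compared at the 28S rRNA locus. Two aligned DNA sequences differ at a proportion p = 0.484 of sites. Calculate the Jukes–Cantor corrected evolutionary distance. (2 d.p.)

0.78

d = −(3/4) ln(1 − 4p/3) = −0.75 ln(1 − 0.645333) = −0.75 ln(0.354667)
  = −0.75 × (-1.036576) = 0.777432 substitutions/site.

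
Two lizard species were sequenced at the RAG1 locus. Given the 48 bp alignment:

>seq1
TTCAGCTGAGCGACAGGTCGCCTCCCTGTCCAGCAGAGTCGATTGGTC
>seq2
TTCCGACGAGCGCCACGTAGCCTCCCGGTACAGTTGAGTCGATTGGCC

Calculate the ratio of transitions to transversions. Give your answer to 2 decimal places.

0.38

Transitions are A↔G and C↔T; transversions are all other mismatches.
Transitions: 3. Transversions: 8.
R = 3/8 = 0.375 ≈ 0.38 (to 2 d.p.).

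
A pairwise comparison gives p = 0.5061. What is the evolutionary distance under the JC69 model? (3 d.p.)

0.842

d = −(3/4) ln(1 − 4p/3) = −0.75 ln(1 − 0.6748) = −0.75 ln(0.3252)
  = −0.75 × (-1.123315) = 0.842486 substitutions/site.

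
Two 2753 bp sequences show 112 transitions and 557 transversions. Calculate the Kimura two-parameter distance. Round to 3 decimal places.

P = 112/2753 ≈ 0.040683 and Q = 557/2753 ≈ 0.202325.
Under the Kimura two-parameter model, d = −½ ln(1 − 2P − Q) − ¼ ln(1 − 2Q).
1 − 2P − Q = 0.716309, giving −½ ln(0.716309) = 0.166822.
1 − 2Q = 0.59535, giving −¼ ln(0.59535) = 0.129651.
d = 0.166822 + 0.129651 = 0.296473.

0.296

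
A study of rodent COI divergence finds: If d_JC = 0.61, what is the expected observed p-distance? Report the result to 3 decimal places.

0.417

p = (3/4)(1 − e^(−4d/3)) = 0.75 × (1 − e^(-0.813333)) = 0.75 × (1 − 0.443378) = 0.417467.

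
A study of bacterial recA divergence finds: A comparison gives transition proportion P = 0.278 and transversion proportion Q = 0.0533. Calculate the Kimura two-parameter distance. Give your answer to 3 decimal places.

Under the Kimura two-parameter model, d = −½ ln(1 − 2P − Q) − ¼ ln(1 − 2Q).
1 − 2P − Q = 0.3907, giving −½ ln(0.3907) = 0.469908.
1 − 2Q = 0.8934, giving −¼ ln(0.8934) = 0.028180.
d = 0.469908 + 0.028180 = 0.498088.

0.498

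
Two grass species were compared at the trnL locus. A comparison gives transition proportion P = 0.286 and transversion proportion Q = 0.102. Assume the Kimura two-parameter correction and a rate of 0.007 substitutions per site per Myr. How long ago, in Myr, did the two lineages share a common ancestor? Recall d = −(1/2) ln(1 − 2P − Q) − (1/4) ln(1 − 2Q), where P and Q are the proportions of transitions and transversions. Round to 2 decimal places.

Under the Kimura two-parameter model, d = −½ ln(1 − 2P − Q) − ¼ ln(1 − 2Q).
1 − 2P − Q = 0.326, giving −½ ln(0.326) = 0.560429.
1 − 2Q = 0.796, giving −¼ ln(0.796) = 0.057039.
d = 0.560429 + 0.057039 = 0.617468.
Under a molecular clock d = 2μt, so t = d/(2μ) = 0.617468 / (2 × 0.007) = 44.10 Myr.

44.10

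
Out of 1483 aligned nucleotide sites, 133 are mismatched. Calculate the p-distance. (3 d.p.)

0.090

p = 133/1483 = 0.089683… ≈ 0.090 (to 3 d.p.).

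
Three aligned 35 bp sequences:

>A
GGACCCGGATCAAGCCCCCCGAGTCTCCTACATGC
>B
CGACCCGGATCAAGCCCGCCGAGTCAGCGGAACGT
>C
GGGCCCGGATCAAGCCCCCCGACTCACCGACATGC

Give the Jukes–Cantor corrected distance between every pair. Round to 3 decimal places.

A–B: 9/35 sites differ → p ≈ 0.257143, d = −0.75 ln(1 − 0.342857) = 0.314890 ≈ 0.315.
A–C: 4/35 sites differ → p ≈ 0.114286, d = −0.75 ln(1 − 0.152381) = 0.123993 ≈ 0.124.
B–C: 9/35 sites differ → p ≈ 0.257143, d = −0.75 ln(1 − 0.342857) = 0.314890 ≈ 0.315.

d(A,B) = 0.315, d(A,C) = 0.124, d(B,C) = 0.315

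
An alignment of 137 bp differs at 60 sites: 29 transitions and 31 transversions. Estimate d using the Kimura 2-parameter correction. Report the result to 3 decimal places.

0.675

P = 29/137 ≈ 0.211679 and Q = 31/137 ≈ 0.226277.
Under the Kimura two-parameter model, d = −½ ln(1 − 2P − Q) − ¼ ln(1 − 2Q).
1 − 2P − Q = 0.350365, giving −½ ln(0.350365) = 0.524390.
1 − 2Q = 0.547446, giving −¼ ln(0.547446) = 0.150623.
d = 0.524390 + 0.150623 = 0.675013.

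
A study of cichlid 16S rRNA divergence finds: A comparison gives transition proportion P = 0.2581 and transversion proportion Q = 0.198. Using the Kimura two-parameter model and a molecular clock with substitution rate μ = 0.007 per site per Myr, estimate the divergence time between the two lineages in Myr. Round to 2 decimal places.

Under the Kimura two-parameter model, d = −½ ln(1 − 2P − Q) − ¼ ln(1 − 2Q).
1 − 2P − Q = 0.2858, giving −½ ln(0.2858) = 0.626232.
1 − 2Q = 0.604, giving −¼ ln(0.604) = 0.126045.
d = 0.626232 + 0.126045 = 0.752277.
Under a molecular clock d = 2μt, so t = d/(2μ) = 0.752277 / (2 × 0.007) = 53.73 Myr.

53.73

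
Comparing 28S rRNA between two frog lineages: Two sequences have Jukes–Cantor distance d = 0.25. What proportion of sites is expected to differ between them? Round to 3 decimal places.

0.213

p = (3/4)(1 − e^(−4d/3)) = 0.75 × (1 − e^(-0.333333)) = 0.75 × (1 − 0.716532) = 0.212601.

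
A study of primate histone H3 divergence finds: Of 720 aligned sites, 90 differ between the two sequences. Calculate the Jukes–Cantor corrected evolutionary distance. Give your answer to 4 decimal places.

p = 90/720 = 0.125.
d = −(3/4) ln(1 − 4p/3) = −0.75 ln(1 − 0.166667) = −0.75 ln(0.833333)
  = −0.75 × (-0.182322) = 0.136742 substitutions/site.

0.1367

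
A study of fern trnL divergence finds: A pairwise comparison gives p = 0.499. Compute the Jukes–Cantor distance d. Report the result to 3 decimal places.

d = −(3/4) ln(1 − 4p/3) = −0.75 ln(1 − 0.665333) = −0.75 ln(0.334667)
  = −0.75 × (-1.094619) = 0.820964 substitutions/site.

0.821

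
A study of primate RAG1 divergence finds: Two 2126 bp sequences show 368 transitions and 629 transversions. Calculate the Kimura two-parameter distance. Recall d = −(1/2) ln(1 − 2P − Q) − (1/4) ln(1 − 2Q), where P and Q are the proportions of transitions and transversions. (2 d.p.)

0.74

P = 368/2126 ≈ 0.173095 and Q = 629/2126 ≈ 0.295861.
Under the Kimura two-parameter model, d = −½ ln(1 − 2P − Q) − ¼ ln(1 − 2Q).
1 − 2P − Q = 0.357949, giving −½ ln(0.357949) = 0.513682.
1 − 2Q = 0.408278, giving −¼ ln(0.408278) = 0.223952.
d = 0.513682 + 0.223952 = 0.737634.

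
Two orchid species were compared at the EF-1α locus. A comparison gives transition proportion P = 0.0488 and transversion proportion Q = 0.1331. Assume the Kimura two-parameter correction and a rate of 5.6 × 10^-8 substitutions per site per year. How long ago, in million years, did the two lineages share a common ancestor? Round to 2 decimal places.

1.86

Under the Kimura two-parameter model, d = −½ ln(1 − 2P − Q) − ¼ ln(1 − 2Q).
1 − 2P − Q = 0.7693, giving −½ ln(0.7693) = 0.131137.
1 − 2Q = 0.7338, giving −¼ ln(0.7338) = 0.077380.
d = 0.131137 + 0.077380 = 0.208517.
Under a molecular clock d = 2μt, so t = d/(2μ) = 0.208517 / (2 × 5.6 × 10^-8) = 1.86 million years.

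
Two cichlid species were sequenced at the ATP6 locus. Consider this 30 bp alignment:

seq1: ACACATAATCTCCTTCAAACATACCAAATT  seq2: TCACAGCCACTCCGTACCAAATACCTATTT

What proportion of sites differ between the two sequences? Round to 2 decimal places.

The sequences differ at 12 of 30 positions.
p = 12/30 = 0.40.

0.40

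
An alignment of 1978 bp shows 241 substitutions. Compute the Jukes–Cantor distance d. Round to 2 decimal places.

0.13

p = 241/1978 ≈ 0.12184.
d = −(3/4) ln(1 − 4p/3) = −0.75 ln(1 − 0.162453) = −0.75 ln(0.837547)
  = −0.75 × (-0.177278) = 0.132959 substitutions/site.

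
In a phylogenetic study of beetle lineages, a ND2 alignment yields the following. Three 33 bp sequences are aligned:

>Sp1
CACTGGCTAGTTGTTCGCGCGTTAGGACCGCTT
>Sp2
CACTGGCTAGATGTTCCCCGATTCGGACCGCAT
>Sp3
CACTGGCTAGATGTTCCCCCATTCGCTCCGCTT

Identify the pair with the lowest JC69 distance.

Sp1–Sp2: 7/33 differ, p = 0.212, d = 0.249.
Sp1–Sp3: 7/33 differ, p = 0.212, d = 0.249.
Sp2–Sp3: 4/33 differ, p = 0.121, d = 0.132.
The smallest distance is between Sp2 and Sp3.

Sp2 and Sp3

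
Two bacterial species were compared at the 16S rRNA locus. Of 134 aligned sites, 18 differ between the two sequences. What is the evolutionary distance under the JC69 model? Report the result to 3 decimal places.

0.148

p = 18/134 ≈ 0.134328.
d = −(3/4) ln(1 − 4p/3) = −0.75 ln(1 − 0.179104) = −0.75 ln(0.820896)
  = −0.75 × (-0.197359) = 0.148019 substitutions/site.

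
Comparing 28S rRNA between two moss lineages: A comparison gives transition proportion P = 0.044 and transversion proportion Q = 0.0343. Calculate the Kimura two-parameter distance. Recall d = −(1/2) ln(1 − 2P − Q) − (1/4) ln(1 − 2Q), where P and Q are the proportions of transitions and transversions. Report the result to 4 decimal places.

0.0830

Under the Kimura two-parameter model, d = −½ ln(1 − 2P − Q) − ¼ ln(1 − 2Q).
1 − 2P − Q = 0.8777, giving −½ ln(0.8777) = 0.065225.
1 − 2Q = 0.9314, giving −¼ ln(0.9314) = 0.017767.
d = 0.065225 + 0.017767 = 0.082992.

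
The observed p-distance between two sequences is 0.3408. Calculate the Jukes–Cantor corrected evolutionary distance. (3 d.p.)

0.454

d = −(3/4) ln(1 − 4p/3) = −0.75 ln(1 − 0.4544) = −0.75 ln(0.5456)
  = −0.75 × (-0.605869) = 0.454402 substitutions/site.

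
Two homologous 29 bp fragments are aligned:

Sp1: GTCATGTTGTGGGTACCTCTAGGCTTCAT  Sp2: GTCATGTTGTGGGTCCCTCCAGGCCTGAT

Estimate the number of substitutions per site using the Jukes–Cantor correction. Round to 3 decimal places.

The sequences differ at 4 of 29 sites (15, 20, 25, 27), so p = 4/29 ≈ 0.137931.
d = −(3/4) ln(1 − 4p/3) = −0.75 ln(1 − 0.183908) = −0.75 ln(0.816092)
  = −0.75 × (-0.203228) = 0.152421 substitutions/site.

0.152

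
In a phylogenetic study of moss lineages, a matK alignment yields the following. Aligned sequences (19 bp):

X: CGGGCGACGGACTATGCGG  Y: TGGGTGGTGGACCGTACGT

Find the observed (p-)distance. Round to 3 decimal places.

The sequences differ at 8 of 19 positions (sites 1, 5, 7, 8, 13, 14, 16, 19).
p = 8/19 = 0.421052… ≈ 0.421 (to 3 d.p.).

0.421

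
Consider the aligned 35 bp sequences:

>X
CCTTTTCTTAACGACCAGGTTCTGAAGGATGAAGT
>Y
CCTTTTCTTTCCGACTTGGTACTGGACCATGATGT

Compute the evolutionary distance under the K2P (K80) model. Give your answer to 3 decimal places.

0.316

Of 35 sites, 2 differences are transitions and 7 are transversions, so P = 2/35 ≈ 0.057143 and Q = 7/35 = 0.2.
Under the Kimura two-parameter model, d = −½ ln(1 − 2P − Q) − ¼ ln(1 − 2Q).
1 − 2P − Q = 0.685714, giving −½ ln(0.685714) = 0.188647.
1 − 2Q = 0.6, giving −¼ ln(0.6) = 0.127706.
d = 0.188647 + 0.127706 = 0.316353.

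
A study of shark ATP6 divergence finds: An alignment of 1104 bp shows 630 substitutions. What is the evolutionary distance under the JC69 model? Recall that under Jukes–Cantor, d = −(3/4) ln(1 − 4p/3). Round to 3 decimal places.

p = 630/1104 ≈ 0.570652.
d = −(3/4) ln(1 − 4p/3) = −0.75 ln(1 − 0.760869) = −0.75 ln(0.239131)
  = −0.75 × (-1.430744) = 1.073058 substitutions/site.

1.073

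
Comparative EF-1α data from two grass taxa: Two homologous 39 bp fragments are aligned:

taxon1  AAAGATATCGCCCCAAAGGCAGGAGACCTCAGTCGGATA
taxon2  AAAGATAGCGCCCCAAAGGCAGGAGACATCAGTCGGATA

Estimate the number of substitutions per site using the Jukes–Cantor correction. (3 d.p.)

The sequences differ at 2 of 39 sites (8, 28), so p = 2/39 ≈ 0.051282.
d = −(3/4) ln(1 − 4p/3) = −0.75 ln(1 − 0.068376) = −0.75 ln(0.931624)
  = −0.75 × (-0.070826) = 0.053120 substitutions/site.

0.053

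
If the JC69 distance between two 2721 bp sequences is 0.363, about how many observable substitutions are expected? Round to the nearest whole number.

Invert JC69: p = (3/4)(1 − e^(−4d/3)) = 0.75 × (1 − e^(-0.484)) = 0.75 × (1 − 0.616313) = 0.287765.
Expected differing sites = pL ≈ 0.287765 × 2721 = 783.008565 ≈ 783.

783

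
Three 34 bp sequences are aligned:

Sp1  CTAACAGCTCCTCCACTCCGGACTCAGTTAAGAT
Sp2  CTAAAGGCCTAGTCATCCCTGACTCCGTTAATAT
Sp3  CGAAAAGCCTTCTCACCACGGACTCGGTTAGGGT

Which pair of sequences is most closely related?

Sp2 and Sp3

Sp1–Sp2: 12/34 differ, p = 0.353, d = 0.477.
Sp1–Sp3: 12/34 differ, p = 0.353, d = 0.477.
Sp2–Sp3: 11/34 differ, p = 0.324, d = 0.423.
The smallest distance is between Sp2 and Sp3.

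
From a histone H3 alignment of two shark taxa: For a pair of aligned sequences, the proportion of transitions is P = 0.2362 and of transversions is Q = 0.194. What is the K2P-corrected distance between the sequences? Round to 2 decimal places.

Under the Kimura two-parameter model, d = −½ ln(1 − 2P − Q) − ¼ ln(1 − 2Q).
1 − 2P − Q = 0.3336, giving −½ ln(0.3336) = 0.548906.
1 − 2Q = 0.612, giving −¼ ln(0.612) = 0.122756.
d = 0.548906 + 0.122756 = 0.671662.

0.67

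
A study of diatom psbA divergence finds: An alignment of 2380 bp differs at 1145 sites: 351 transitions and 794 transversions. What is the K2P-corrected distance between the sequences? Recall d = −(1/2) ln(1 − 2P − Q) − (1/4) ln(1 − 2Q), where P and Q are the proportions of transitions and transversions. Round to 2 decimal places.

P = 351/2380 ≈ 0.147479 and Q = 794/2380 ≈ 0.333613.
Under the Kimura two-parameter model, d = −½ ln(1 − 2P − Q) − ¼ ln(1 − 2Q).
1 − 2P − Q = 0.371429, giving −½ ln(0.371429) = 0.495199.
1 − 2Q = 0.332774, giving −¼ ln(0.332774) = 0.275073.
d = 0.495199 + 0.275073 = 0.770272.

0.77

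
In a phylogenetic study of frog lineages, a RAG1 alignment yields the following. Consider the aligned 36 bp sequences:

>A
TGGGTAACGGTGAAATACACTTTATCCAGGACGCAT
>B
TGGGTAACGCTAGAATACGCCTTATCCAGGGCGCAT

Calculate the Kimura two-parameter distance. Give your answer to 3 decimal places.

Of 36 sites, 5 differences are transitions and 1 are transversions, so P = 5/36 ≈ 0.138889 and Q = 1/36 ≈ 0.027778.
Under the Kimura two-parameter model, d = −½ ln(1 − 2P − Q) − ¼ ln(1 − 2Q).
1 − 2P − Q = 0.694444, giving −½ ln(0.694444) = 0.182322.
1 − 2Q = 0.944444, giving −¼ ln(0.944444) = 0.014290.
d = 0.182322 + 0.014290 = 0.196612.

0.197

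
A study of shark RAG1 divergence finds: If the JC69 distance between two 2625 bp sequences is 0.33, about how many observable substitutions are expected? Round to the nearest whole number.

701

Invert JC69: p = (3/4)(1 − e^(−4d/3)) = 0.75 × (1 − e^(-0.44)) = 0.75 × (1 − 0.644036) = 0.266973.
Expected differing sites = pL ≈ 0.266973 × 2625 = 700.804125 ≈ 701.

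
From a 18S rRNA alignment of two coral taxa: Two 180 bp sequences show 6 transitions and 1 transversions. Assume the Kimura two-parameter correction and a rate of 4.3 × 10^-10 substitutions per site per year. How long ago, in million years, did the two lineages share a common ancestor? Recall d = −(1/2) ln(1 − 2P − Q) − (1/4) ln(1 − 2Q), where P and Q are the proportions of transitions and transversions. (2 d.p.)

46.83

P = 6/180 ≈ 0.033333 and Q = 1/180 ≈ 0.005556.
Under the Kimura two-parameter model, d = −½ ln(1 − 2P − Q) − ¼ ln(1 − 2Q).
1 − 2P − Q = 0.927778, giving −½ ln(0.927778) = 0.037481.
1 − 2Q = 0.988888, giving −¼ ln(0.988888) = 0.002794.
d = 0.037481 + 0.002794 = 0.040275.
Under a molecular clock d = 2μt, so t = d/(2μ) = 0.040275 / (2 × 4.3 × 10^-10) = 46.83 million years.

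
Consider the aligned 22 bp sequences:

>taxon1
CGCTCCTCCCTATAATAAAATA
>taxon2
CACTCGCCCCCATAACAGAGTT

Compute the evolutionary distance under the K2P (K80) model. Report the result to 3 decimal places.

Of 22 sites, 6 differences are transitions and 2 are transversions, so P = 6/22 ≈ 0.272727 and Q = 2/22 ≈ 0.090909.
Under the Kimura two-parameter model, d = −½ ln(1 − 2P − Q) − ¼ ln(1 − 2Q).
1 − 2P − Q = 0.363637, giving −½ ln(0.363637) = 0.505800.
1 − 2Q = 0.818182, giving −¼ ln(0.818182) = 0.050168.
d = 0.505800 + 0.050168 = 0.555968.

0.556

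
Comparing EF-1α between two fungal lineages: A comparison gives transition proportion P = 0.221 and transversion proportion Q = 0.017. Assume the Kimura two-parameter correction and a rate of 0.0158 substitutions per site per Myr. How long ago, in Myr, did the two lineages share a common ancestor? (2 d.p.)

Under the Kimura two-parameter model, d = −½ ln(1 − 2P − Q) − ¼ ln(1 − 2Q).
1 − 2P − Q = 0.541, giving −½ ln(0.541) = 0.307168.
1 − 2Q = 0.966, giving −¼ ln(0.966) = 0.008648.
d = 0.307168 + 0.008648 = 0.315816.
Under a molecular clock d = 2μt, so t = d/(2μ) = 0.315816 / (2 × 0.0158) = 9.99 Myr.

9.99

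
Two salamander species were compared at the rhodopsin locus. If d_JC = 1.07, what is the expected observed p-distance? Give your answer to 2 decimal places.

0.57

p = (3/4)(1 − e^(−4d/3)) = 0.75 × (1 − e^(-1.426667)) = 0.75 × (1 − 0.240108) = 0.569919.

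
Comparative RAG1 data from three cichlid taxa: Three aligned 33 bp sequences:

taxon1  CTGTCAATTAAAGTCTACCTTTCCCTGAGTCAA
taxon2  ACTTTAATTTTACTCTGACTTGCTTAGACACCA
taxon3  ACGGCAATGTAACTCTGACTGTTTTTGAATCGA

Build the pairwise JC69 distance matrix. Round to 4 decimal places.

taxon1–taxon2: 16/33 sites differ → p ≈ 0.484848, d = −0.75 ln(1 − 0.646464) = 0.779827 ≈ 0.7798.
taxon1–taxon3: 14/33 sites differ → p ≈ 0.424242, d = −0.75 ln(1 − 0.565656) = 0.625439 ≈ 0.6254.
taxon2–taxon3: 12/33 sites differ → p ≈ 0.363636, d = −0.75 ln(1 − 0.484848) = 0.497470 ≈ 0.4975.

d(taxon1,taxon2) = 0.7798, d(taxon1,taxon3) = 0.6254, d(taxon2,taxon3) = 0.4975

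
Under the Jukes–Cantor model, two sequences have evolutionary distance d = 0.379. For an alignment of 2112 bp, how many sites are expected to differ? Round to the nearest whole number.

628

Invert JC69: p = (3/4)(1 − e^(−4d/3)) = 0.75 × (1 − e^(-0.505333)) = 0.75 × (1 − 0.603305) = 0.297521.
Expected differing sites = pL ≈ 0.297521 × 2112 = 628.364352 ≈ 628.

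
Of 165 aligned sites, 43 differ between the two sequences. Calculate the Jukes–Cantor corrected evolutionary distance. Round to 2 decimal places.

p = 43/165 ≈ 0.260606.
d = −(3/4) ln(1 − 4p/3) = −0.75 ln(1 − 0.347475) = −0.75 ln(0.652525)
  = −0.75 × (-0.426906) = 0.320180 substitutions/site.

0.32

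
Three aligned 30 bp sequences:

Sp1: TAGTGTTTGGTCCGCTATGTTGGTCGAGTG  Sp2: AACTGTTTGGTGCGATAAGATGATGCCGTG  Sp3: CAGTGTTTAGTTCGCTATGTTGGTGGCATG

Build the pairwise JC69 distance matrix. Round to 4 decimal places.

Sp1–Sp2: 10/30 sites differ → p ≈ 0.333333, d = −0.75 ln(1 − 0.444444) = 0.440839 ≈ 0.4408.
Sp1–Sp3: 6/30 sites differ → p = 0.2, d = −0.75 ln(1 − 0.266667) = 0.232617 ≈ 0.2326.
Sp2–Sp3: 10/30 sites differ → p ≈ 0.333333, d = −0.75 ln(1 − 0.444444) = 0.440839 ≈ 0.4408.

d(Sp1,Sp2) = 0.4408, d(Sp1,Sp3) = 0.2326, d(Sp2,Sp3) = 0.4408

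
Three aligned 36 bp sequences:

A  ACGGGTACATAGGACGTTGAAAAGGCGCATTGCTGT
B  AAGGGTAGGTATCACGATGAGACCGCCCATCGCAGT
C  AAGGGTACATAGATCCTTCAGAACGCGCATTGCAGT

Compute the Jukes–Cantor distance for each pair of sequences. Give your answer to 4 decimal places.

d(A,B) = 0.4408, d(A,C) = 0.2635, d(B,C) = 0.3924

A–B: 12/36 sites differ → p ≈ 0.333333, d = −0.75 ln(1 − 0.444444) = 0.440839 ≈ 0.4408.
A–C: 8/36 sites differ → p ≈ 0.222222, d = −0.75 ln(1 − 0.296296) = 0.263548 ≈ 0.2635.
B–C: 11/36 sites differ → p ≈ 0.305556, d = −0.75 ln(1 − 0.407408) = 0.392437 ≈ 0.3924.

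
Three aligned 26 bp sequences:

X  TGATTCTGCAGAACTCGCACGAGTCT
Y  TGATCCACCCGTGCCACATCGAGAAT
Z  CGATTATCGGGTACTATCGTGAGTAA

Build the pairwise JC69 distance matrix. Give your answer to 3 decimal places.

d(X,Y) = 0.824, d(X,Z) = 0.717, d(Y,Z) = 0.949

X–Y: 13/26 sites differ → p = 0.5, d = −0.75 ln(1 − 0.666667) = 0.823960 ≈ 0.824.
X–Z: 12/26 sites differ → p ≈ 0.461538, d = −0.75 ln(1 − 0.615384) = 0.716632 ≈ 0.717.
Y–Z: 14/26 sites differ → p ≈ 0.538462, d = −0.75 ln(1 − 0.717949) = 0.949251 ≈ 0.949.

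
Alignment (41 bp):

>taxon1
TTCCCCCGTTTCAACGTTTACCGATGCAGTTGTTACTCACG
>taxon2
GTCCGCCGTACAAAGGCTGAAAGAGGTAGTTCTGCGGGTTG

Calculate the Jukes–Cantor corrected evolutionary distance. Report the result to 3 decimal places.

The sequences differ at 20 of 41 sites, so p = 20/41 ≈ 0.487805.
d = −(3/4) ln(1 − 4p/3) = −0.75 ln(1 − 0.650407) = −0.75 ln(0.349593)
  = −0.75 × (-1.050986) = 0.788240 substitutions/site.

0.788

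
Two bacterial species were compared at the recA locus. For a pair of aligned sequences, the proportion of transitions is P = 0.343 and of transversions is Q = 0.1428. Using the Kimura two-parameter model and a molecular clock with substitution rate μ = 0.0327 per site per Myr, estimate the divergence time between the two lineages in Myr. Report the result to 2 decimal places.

14.78

Under the Kimura two-parameter model, d = −½ ln(1 − 2P − Q) − ¼ ln(1 − 2Q).
1 − 2P − Q = 0.1712, giving −½ ln(0.1712) = 0.882461.
1 − 2Q = 0.7144, giving −¼ ln(0.7144) = 0.084078.
d = 0.882461 + 0.084078 = 0.966539.
Under a molecular clock d = 2μt, so t = d/(2μ) = 0.966539 / (2 × 0.0327) = 14.78 Myr.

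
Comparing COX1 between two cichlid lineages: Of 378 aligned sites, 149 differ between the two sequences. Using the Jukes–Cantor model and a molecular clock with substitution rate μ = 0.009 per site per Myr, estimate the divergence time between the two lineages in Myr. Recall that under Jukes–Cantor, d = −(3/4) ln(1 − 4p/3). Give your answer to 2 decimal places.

p = 149/378 ≈ 0.39418.
d = −(3/4) ln(1 − 4p/3) = −0.75 ln(1 − 0.525573) = −0.75 ln(0.474427)
  = −0.75 × (-0.745648) = 0.559236 substitutions/site.
Under a molecular clock d = 2μt, so t = d/(2μ) = 0.559236 / (2 × 0.009) = 31.07 Myr.

31.07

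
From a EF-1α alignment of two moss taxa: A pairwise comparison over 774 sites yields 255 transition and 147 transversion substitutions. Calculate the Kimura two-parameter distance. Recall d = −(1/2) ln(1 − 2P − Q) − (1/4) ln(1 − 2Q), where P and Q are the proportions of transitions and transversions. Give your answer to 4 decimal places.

1.0641

P = 255/774 ≈ 0.329457 and Q = 147/774 ≈ 0.189922.
Under the Kimura two-parameter model, d = −½ ln(1 − 2P − Q) − ¼ ln(1 − 2Q).
1 − 2P − Q = 0.151164, giving −½ ln(0.151164) = 0.944695.
1 − 2Q = 0.620156, giving −¼ ln(0.620156) = 0.119446.
d = 0.944695 + 0.119446 = 1.064141.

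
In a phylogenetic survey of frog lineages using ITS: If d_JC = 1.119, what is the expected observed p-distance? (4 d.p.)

0.5813

p = (3/4)(1 − e^(−4d/3)) = 0.75 × (1 − e^(-1.492)) = 0.75 × (1 − 0.224922) = 0.581309.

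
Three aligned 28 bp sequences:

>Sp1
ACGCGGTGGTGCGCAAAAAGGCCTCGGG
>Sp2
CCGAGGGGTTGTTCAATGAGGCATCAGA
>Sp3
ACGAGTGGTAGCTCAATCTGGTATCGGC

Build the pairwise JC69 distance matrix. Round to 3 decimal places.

Sp1–Sp2: 11/28 sites differ → p ≈ 0.392857, d = −0.75 ln(1 − 0.523809) = 0.556452 ≈ 0.556.
Sp1–Sp3: 12/28 sites differ → p ≈ 0.428571, d = −0.75 ln(1 − 0.571428) = 0.635472 ≈ 0.635.
Sp2–Sp3: 9/28 sites differ → p ≈ 0.321429, d = −0.75 ln(1 − 0.428572) = 0.419713 ≈ 0.420.

d(Sp1,Sp2) = 0.556, d(Sp1,Sp3) = 0.635, d(Sp2,Sp3) = 0.420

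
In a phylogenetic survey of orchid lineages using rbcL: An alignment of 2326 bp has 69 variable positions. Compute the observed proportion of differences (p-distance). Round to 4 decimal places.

0.0297

p = 69/2326 = 0.029664… ≈ 0.0297 (to 4 d.p.).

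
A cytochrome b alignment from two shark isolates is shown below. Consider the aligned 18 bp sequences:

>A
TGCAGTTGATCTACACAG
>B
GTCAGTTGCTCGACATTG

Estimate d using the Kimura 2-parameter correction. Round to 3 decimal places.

Of 18 sites, 1 differences are transitions and 5 are transversions, so P = 1/18 ≈ 0.055556 and Q = 5/18 ≈ 0.277778.
Under the Kimura two-parameter model, d = −½ ln(1 − 2P − Q) − ¼ ln(1 − 2Q).
1 − 2P − Q = 0.61111, giving −½ ln(0.61111) = 0.246239.
1 − 2Q = 0.444444, giving −¼ ln(0.444444) = 0.202733.
d = 0.246239 + 0.202733 = 0.448972.

0.449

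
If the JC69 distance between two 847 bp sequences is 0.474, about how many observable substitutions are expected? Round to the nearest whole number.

Invert JC69: p = (3/4)(1 − e^(−4d/3)) = 0.75 × (1 − e^(-0.632)) = 0.75 × (1 − 0.531528) = 0.351354.
Expected differing sites = pL ≈ 0.351354 × 847 = 297.596838 ≈ 298.

298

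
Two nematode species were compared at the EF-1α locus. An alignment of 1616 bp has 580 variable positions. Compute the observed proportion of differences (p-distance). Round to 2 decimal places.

0.36

p = 580/1616 = 0.358910… ≈ 0.36 (to 2 d.p.).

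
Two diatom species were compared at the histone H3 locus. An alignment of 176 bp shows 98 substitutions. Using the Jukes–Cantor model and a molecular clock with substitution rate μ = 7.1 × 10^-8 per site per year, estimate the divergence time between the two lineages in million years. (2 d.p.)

p = 98/176 ≈ 0.556818.
d = −(3/4) ln(1 − 4p/3) = −0.75 ln(1 − 0.742424) = −0.75 ln(0.257576)
  = −0.75 × (-1.356440) = 1.017330 substitutions/site.
Under a molecular clock d = 2μt, so t = d/(2μ) = 1.017330 / (2 × 7.1 × 10^-8) = 7.16 million years.

7.16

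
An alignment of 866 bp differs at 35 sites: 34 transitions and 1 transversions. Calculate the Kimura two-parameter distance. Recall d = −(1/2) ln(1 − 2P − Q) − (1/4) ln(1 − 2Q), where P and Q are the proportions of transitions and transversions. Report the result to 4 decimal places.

0.0421

P = 34/866 ≈ 0.039261 and Q = 1/866 ≈ 0.001155.
Under the Kimura two-parameter model, d = −½ ln(1 − 2P − Q) − ¼ ln(1 − 2Q).
1 − 2P − Q = 0.920323, giving −½ ln(0.920323) = 0.041515.
1 − 2Q = 0.99769, giving −¼ ln(0.99769) = 0.000578.
d = 0.041515 + 0.000578 = 0.042093.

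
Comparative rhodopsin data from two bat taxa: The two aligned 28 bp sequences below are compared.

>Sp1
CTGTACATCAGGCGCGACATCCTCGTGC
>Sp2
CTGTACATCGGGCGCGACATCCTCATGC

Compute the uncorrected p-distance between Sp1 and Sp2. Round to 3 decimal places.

The sequences differ at 2 of 28 positions (sites 10, 25).
p = 2/28 = 0.071428… ≈ 0.071 (to 3 d.p.).

0.071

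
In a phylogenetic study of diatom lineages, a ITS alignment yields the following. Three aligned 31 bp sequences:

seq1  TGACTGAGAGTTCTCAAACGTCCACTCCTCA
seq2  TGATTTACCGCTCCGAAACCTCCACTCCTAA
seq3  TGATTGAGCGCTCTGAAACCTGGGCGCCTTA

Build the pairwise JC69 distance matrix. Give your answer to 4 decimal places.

d(seq1,seq2) = 0.3672, d(seq1,seq3) = 0.4217, d(seq2,seq3) = 0.3163

seq1–seq2: 9/31 sites differ → p ≈ 0.290323, d = −0.75 ln(1 − 0.387097) = 0.367161 ≈ 0.3672.
seq1–seq3: 10/31 sites differ → p ≈ 0.322581, d = −0.75 ln(1 − 0.430108) = 0.421731 ≈ 0.4217.
seq2–seq3: 8/31 sites differ → p ≈ 0.258065, d = −0.75 ln(1 − 0.344087) = 0.316295 ≈ 0.3163.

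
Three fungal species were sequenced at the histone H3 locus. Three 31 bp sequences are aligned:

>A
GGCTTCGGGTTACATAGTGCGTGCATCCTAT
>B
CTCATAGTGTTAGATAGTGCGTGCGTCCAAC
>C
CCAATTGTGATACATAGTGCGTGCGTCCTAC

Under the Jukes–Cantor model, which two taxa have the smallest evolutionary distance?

A–B: 9/31 differ, p = 0.290, d = 0.367.
A–C: 9/31 differ, p = 0.290, d = 0.367.
B–C: 6/31 differ, p = 0.194, d = 0.224.
The smallest distance is between B and C.

B and C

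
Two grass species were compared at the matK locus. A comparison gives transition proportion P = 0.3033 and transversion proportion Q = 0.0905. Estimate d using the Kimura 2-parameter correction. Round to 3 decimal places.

0.647

Under the Kimura two-parameter model, d = −½ ln(1 − 2P − Q) − ¼ ln(1 − 2Q).
1 − 2P − Q = 0.3029, giving −½ ln(0.3029) = 0.597176.
1 − 2Q = 0.819, giving −¼ ln(0.819) = 0.049918.
d = 0.597176 + 0.049918 = 0.647094.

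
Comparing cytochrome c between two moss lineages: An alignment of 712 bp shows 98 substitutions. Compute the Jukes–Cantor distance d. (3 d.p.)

p = 98/712 ≈ 0.13764.
d = −(3/4) ln(1 − 4p/3) = −0.75 ln(1 − 0.18352) = −0.75 ln(0.81648)
  = −0.75 × (-0.202753) = 0.152065 substitutions/site.

0.152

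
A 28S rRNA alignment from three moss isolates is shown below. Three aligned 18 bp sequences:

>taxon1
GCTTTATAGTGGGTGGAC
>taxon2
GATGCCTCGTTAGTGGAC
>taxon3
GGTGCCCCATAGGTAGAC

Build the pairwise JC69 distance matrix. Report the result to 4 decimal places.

taxon1–taxon2: 7/18 sites differ → p ≈ 0.388889, d = −0.75 ln(1 − 0.518519) = 0.548166 ≈ 0.5482.
taxon1–taxon3: 9/18 sites differ → p = 0.5, d = −0.75 ln(1 − 0.666667) = 0.823960 ≈ 0.8240.
taxon2–taxon3: 6/18 sites differ → p ≈ 0.333333, d = −0.75 ln(1 − 0.444444) = 0.440839 ≈ 0.4408.

d(taxon1,taxon2) = 0.5482, d(taxon1,taxon3) = 0.8240, d(taxon2,taxon3) = 0.4408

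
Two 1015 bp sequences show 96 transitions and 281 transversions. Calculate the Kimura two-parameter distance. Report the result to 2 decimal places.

0.52

P = 96/1015 ≈ 0.094581 and Q = 281/1015 ≈ 0.276847.
Under the Kimura two-parameter model, d = −½ ln(1 − 2P − Q) − ¼ ln(1 − 2Q).
1 − 2P − Q = 0.533991, giving −½ ln(0.533991) = 0.313688.
1 − 2Q = 0.446306, giving −¼ ln(0.446306) = 0.201688.
d = 0.313688 + 0.201688 = 0.515376.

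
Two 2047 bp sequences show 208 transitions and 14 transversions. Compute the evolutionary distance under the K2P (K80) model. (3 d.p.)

0.121

P = 208/2047 ≈ 0.101612 and Q = 14/2047 ≈ 0.006839.
Under the Kimura two-parameter model, d = −½ ln(1 − 2P − Q) − ¼ ln(1 − 2Q).
1 − 2P − Q = 0.789937, giving −½ ln(0.789937) = 0.117901.
1 − 2Q = 0.986322, giving −¼ ln(0.986322) = 0.003443.
d = 0.117901 + 0.003443 = 0.121344.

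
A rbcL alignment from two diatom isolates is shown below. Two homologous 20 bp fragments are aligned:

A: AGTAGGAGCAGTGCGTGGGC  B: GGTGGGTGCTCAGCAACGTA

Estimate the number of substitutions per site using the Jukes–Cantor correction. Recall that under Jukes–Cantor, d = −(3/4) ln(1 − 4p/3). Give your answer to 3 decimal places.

0.991

The sequences differ at 11 of 20 sites, so p = 11/20 = 0.55.
d = −(3/4) ln(1 − 4p/3) = −0.75 ln(1 − 0.733333) = −0.75 ln(0.266667)
  = −0.75 × (-1.321755) = 0.991316 substitutions/site.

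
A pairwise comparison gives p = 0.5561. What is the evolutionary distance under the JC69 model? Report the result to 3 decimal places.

1.015

d = −(3/4) ln(1 − 4p/3) = −0.75 ln(1 − 0.741467) = −0.75 ln(0.258533)
  = −0.75 × (-1.352732) = 1.014549 substitutions/site.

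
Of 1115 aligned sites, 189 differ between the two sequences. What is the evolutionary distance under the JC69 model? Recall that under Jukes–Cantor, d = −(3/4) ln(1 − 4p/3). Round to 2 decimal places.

0.19

p = 189/1115 ≈ 0.169507.
d = −(3/4) ln(1 − 4p/3) = −0.75 ln(1 − 0.226009) = −0.75 ln(0.773991)
  = −0.75 × (-0.256195) = 0.192146 substitutions/site.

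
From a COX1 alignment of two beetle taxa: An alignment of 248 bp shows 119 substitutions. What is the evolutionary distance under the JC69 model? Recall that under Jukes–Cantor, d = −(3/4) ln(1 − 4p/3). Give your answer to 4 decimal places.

p = 119/248 ≈ 0.479839.
d = −(3/4) ln(1 − 4p/3) = −0.75 ln(1 − 0.639785) = −0.75 ln(0.360215)
  = −0.75 × (-1.021054) = 0.765791 substitutions/site.

0.7658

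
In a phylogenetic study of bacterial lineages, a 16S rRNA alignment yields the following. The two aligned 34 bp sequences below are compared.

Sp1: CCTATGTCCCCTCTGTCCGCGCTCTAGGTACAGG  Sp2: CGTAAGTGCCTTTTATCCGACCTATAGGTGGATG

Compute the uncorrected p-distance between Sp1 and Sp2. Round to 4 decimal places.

0.3529

The sequences differ at 12 of 34 positions.
p = 12/34 = 0.352941… ≈ 0.3529 (to 4 d.p.).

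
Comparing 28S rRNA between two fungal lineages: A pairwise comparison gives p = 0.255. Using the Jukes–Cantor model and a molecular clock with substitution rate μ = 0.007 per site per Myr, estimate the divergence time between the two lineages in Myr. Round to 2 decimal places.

22.26

d = −(3/4) ln(1 − 4p/3) = −0.75 ln(1 − 0.34) = −0.75 ln(0.66)
  = −0.75 × (-0.415515) = 0.311636 substitutions/site.
Under a molecular clock d = 2μt, so t = d/(2μ) = 0.311636 / (2 × 0.007) = 22.26 Myr.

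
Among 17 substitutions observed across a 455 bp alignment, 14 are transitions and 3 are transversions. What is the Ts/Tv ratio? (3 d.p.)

R = 14/3 = 4.666666… ≈ 4.667 (to 3 d.p.).

4.667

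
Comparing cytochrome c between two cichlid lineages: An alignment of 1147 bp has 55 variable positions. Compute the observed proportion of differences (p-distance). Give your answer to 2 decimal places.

p = 55/1147 = 0.047951… ≈ 0.05 (to 2 d.p.).

0.05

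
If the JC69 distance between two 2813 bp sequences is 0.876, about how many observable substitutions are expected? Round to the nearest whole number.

1454

Invert JC69: p = (3/4)(1 − e^(−4d/3)) = 0.75 × (1 − e^(-1.168)) = 0.75 × (1 − 0.310988) = 0.516759.
Expected differing sites = pL ≈ 0.516759 × 2813 = 1453.643067 ≈ 1454.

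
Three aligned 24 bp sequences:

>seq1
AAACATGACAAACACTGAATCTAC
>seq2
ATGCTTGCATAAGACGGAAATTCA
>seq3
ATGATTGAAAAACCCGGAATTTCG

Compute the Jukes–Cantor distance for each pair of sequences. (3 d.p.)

seq1–seq2: 12/24 sites differ → p = 0.5, d = −0.75 ln(1 − 0.666667) = 0.823960 ≈ 0.824.
seq1–seq3: 10/24 sites differ → p ≈ 0.416667, d = −0.75 ln(1 − 0.555556) = 0.608198 ≈ 0.608.
seq2–seq3: 7/24 sites differ → p ≈ 0.291667, d = −0.75 ln(1 − 0.388889) = 0.369358 ≈ 0.369.

d(seq1,seq2) = 0.824, d(seq1,seq3) = 0.608, d(seq2,seq3) = 0.369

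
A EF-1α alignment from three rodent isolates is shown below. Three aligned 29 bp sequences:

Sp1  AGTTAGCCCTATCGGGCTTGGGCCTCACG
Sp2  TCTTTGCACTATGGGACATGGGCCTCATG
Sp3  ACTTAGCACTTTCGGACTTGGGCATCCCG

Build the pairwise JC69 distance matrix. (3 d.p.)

Sp1–Sp2: 8/29 sites differ → p ≈ 0.275862, d = −0.75 ln(1 − 0.367816) = 0.343931 ≈ 0.344.
Sp1–Sp3: 6/29 sites differ → p ≈ 0.206897, d = −0.75 ln(1 − 0.275863) = 0.242081 ≈ 0.242.
Sp2–Sp3: 8/29 sites differ → p ≈ 0.275862, d = −0.75 ln(1 − 0.367816) = 0.343931 ≈ 0.344.

d(Sp1,Sp2) = 0.344, d(Sp1,Sp3) = 0.242, d(Sp2,Sp3) = 0.344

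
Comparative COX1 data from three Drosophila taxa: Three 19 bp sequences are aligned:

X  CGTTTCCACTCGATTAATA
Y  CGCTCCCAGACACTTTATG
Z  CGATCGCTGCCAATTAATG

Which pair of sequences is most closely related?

X–Y: 8/19 differ, p = 0.421, d = 0.618.
X–Z: 8/19 differ, p = 0.421, d = 0.618.
Y–Z: 6/19 differ, p = 0.316, d = 0.410.
The smallest distance is between Y and Z.

Y and Z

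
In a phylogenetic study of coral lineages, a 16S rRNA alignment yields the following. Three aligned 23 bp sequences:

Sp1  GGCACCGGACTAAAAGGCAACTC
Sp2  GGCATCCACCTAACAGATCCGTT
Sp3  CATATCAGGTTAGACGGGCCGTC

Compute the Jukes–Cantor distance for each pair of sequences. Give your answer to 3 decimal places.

Sp1–Sp2: 11/23 sites differ → p ≈ 0.478261, d = −0.75 ln(1 − 0.637681) = 0.761423 ≈ 0.761.
Sp1–Sp3: 13/23 sites differ → p ≈ 0.565217, d = −0.75 ln(1 − 0.753623) = 1.050669 ≈ 1.051.
Sp2–Sp3: 13/23 sites differ → p ≈ 0.565217, d = −0.75 ln(1 − 0.753623) = 1.050669 ≈ 1.051.

d(Sp1,Sp2) = 0.761, d(Sp1,Sp3) = 1.051, d(Sp2,Sp3) = 1.051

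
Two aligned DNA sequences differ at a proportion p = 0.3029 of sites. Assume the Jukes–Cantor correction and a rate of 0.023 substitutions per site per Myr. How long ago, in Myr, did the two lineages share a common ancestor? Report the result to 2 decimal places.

d = −(3/4) ln(1 − 4p/3) = −0.75 ln(1 − 0.403867) = −0.75 ln(0.596133)
  = −0.75 × (-0.517291) = 0.387968 substitutions/site.
Under a molecular clock d = 2μt, so t = d/(2μ) = 0.387968 / (2 × 0.023) = 8.43 Myr.

8.43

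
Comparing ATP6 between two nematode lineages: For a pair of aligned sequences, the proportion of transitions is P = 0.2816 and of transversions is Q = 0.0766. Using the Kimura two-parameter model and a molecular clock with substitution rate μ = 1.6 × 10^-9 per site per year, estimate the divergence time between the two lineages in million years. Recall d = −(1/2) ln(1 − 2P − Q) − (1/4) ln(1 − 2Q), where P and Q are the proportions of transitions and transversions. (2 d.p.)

172.54

Under the Kimura two-parameter model, d = −½ ln(1 − 2P − Q) − ¼ ln(1 − 2Q).
1 − 2P − Q = 0.3602, giving −½ ln(0.3602) = 0.510548.
1 − 2Q = 0.8468, giving −¼ ln(0.8468) = 0.041573.
d = 0.510548 + 0.041573 = 0.552121.
Under a molecular clock d = 2μt, so t = d/(2μ) = 0.552121 / (2 × 1.6 × 10^-9) = 172.54 million years.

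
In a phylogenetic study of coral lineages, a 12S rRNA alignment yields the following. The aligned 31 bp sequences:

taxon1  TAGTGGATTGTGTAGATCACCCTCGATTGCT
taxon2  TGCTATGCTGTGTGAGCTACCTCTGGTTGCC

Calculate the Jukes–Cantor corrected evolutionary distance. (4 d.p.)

0.8740

The sequences differ at 16 of 31 sites, so p = 16/31 ≈ 0.516129.
d = −(3/4) ln(1 − 4p/3) = −0.75 ln(1 − 0.688172) = −0.75 ln(0.311828)
  = −0.75 × (-1.165304) = 0.873978 substitutions/site.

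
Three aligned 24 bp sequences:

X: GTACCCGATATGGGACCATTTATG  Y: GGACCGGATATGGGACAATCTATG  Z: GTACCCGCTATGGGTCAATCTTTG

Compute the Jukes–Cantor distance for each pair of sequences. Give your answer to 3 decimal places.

X–Y: 4/24 sites differ → p ≈ 0.166667, d = −0.75 ln(1 − 0.222223) = 0.188487 ≈ 0.188.
X–Z: 5/24 sites differ → p ≈ 0.208333, d = −0.75 ln(1 − 0.277777) = 0.244066 ≈ 0.244.
Y–Z: 5/24 sites differ → p ≈ 0.208333, d = −0.75 ln(1 − 0.277777) = 0.244066 ≈ 0.244.

d(X,Y) = 0.188, d(X,Z) = 0.244, d(Y,Z) = 0.244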